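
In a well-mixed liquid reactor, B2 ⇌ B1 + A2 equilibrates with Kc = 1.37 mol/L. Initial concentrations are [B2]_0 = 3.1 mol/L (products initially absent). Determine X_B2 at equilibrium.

X = 0.480

Let X = conversion of B2; extent ξ = 3.1·X mol/L.
Concentrations: [B2] = 3.1 − 3.1X; [B1] = 3.1X; [A2] = 3.1X.
Kc = [B1] [A2] / ([B2]).
Solving Kc = 1.37 for X ∈ (0,1): X = 0.480.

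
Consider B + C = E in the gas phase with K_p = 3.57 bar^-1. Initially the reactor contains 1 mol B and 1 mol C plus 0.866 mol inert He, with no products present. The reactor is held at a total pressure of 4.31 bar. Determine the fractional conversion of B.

Take 1 mol B as basis and let X be its fractional conversion, so ξ = X.
Mole table: n_B = 1 − X; n_C = 1 − X; n_E = X; n_I = 0.866 (inert).
Total moles n_T = 2.87 − X.
Mole fractions y_i = n_i/n_T; K_p = p_E / (p_B p_C) with p_i = y_i·P.
Equating to 3.57 bar^-1 and solving on 0 < X < 1: X = 0.688.

X = 0.688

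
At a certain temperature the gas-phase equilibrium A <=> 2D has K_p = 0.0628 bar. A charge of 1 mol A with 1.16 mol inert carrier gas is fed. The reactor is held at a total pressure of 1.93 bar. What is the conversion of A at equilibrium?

X = 0.127

Basis: 1 mol A initially; let X = conversion of A. Extent ξ = X.
Mole table: n_A = 1 − X; n_D = 2X; n_I = 1.16 (inert).
n_T = Σnᵢ = 2.16 + X.
With p_i = (n_i/n_T)P, K_p = p_D^2 / (p_A).
Setting this equal to 0.0628 bar and taking the physical root (0 < X < 1) gives X = 0.127.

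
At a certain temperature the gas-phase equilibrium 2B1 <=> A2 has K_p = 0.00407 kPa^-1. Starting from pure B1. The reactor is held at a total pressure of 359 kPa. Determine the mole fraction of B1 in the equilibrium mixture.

y_B1 = 0.553

Take 1 mol B1 as basis and let X be its fractional conversion, so ξ = 0.5X.
Mole table: n_B1 = 1 − X; n_A2 = 0.5X.
Total moles n_T = 1 − 0.5X.
With p_i = (n_i/n_T)P, K_p = p_A2 / (p_B1^2).
Setting this equal to 0.00407 kPa^-1 and taking the physical root (0 < X < 1) gives X = 0.618.
Then n_B1 = 0.382, n_T = 0.691, so y_B1 = 0.553.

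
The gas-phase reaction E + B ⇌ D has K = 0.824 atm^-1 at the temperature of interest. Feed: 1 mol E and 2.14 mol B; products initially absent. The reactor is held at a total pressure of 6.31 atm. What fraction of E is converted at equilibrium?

Let X = conversion of E (basis 1 mol E); extent of reaction ξ = X.
Species balance: n_E = 1 − X; n_B = 2.14 − X; n_D = X.
Total moles n_T = 3.14 − X.
With p_i = (n_i/n_T)P, K = p_D / (p_E p_B).
Substituting and setting equal to 0.824 atm^-1 gives a polynomial in X; the root in (0,1) is X = 0.751.

X = 0.751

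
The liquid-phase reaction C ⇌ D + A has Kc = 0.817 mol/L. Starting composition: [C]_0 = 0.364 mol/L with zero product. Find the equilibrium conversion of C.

Let X = conversion of C; extent ξ = 0.364·X mol/L.
Concentrations: [C] = 0.364 − 0.364X; [D] = 0.364X; [A] = 0.364X.
Kc = [D] [A] / ([C]).
Solving Kc = 0.817 for X ∈ (0,1): X = 0.750.

X = 0.750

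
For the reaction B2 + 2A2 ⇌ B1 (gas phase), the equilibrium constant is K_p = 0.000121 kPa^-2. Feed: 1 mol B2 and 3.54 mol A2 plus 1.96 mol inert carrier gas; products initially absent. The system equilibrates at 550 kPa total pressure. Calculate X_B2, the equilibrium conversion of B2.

X = 0.844

Let X = conversion of B2 (basis 1 mol B2); extent of reaction ξ = X.
Moles: n_B2 = 1 − X; n_A2 = 3.54 − 2X; n_B1 = X; n_I = 1.96 (inert).
n_T = Σnᵢ = 6.5 − 2X.
With p_i = (n_i/n_T)P, K_p = p_B1 / (p_B2 p_A2^2).
Equating to 0.000121 kPa^-2 and solving on 0 < X < 1: X = 0.844.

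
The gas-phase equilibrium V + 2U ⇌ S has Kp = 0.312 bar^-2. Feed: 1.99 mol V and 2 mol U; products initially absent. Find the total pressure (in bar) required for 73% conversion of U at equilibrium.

Take 2 mol U as basis and let X be its fractional conversion, so ξ = X.
Species balance: n_V = 1.99 − X; n_U = 2 − 2X; n_S = X.
n_T = Σnᵢ = 3.99 − 2X.
Kp = p_S / (p_V p_U^2) with p_i = (n_i/n_T)·P.
At X = 0.73: the mole-fraction product g(X) = Π y_i^ν_i = 12.72. Since Kp = g(X)·P^{-2}, P = (g/Kp)^(1/2) = (12.72/0.312)^(1/2) = 6.38 bar.

P = 6.38 bar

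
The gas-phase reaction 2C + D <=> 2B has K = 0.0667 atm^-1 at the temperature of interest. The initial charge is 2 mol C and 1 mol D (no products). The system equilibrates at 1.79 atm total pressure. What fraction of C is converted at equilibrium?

Let X = conversion of C (basis 2 mol C); extent of reaction ξ = X.
At extent ξ: n_C = 2 − 2X; n_D = 1 − X; n_B = 2X.
n_T = Σnᵢ = 3 − X.
Mole fractions y_i = n_i/n_T; K = p_B^2 / (p_C^2 p_D) with p_i = y_i·P.
Substituting and setting equal to 0.0667 atm^-1 gives a polynomial in X; the root in (0,1) is X = 0.158.

X = 0.158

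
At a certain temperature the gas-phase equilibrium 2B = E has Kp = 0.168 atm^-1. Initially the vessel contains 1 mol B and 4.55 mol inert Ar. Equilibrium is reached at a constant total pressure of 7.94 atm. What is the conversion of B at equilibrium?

Take 1 mol B as basis and let X be its fractional conversion, so ξ = 0.5X.
At extent ξ: n_B = 1 − X; n_E = 0.5X; n_I = 4.55 (inert).
n_T = Σnᵢ = 5.55 − 0.5X.
Mole fractions y_i = n_i/n_T; Kp = p_E / (p_B^2) with p_i = y_i·P.
Equating to 0.168 atm^-1 and solving on 0 < X < 1: X = 0.266.

X = 0.266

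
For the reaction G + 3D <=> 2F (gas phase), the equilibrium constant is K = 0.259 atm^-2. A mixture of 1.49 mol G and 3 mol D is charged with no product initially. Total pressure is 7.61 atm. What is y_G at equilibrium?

Take 3 mol D as basis and let X be its fractional conversion, so ξ = X.
Moles: n_G = 1.49 − X; n_D = 3 − 3X; n_F = 2X.
n_T = Σnᵢ = 4.49 − 2X.
y_i = n_i/n_T, p_i = y_i·P. K = p_F^2 / (p_G p_D^3).
Substituting and setting equal to 0.259 atm^-2 gives a polynomial in X; the root in (0,1) is X = 0.636.
Then n_G = 0.854, n_T = 3.22, so y_G = 0.265.

y_G = 0.265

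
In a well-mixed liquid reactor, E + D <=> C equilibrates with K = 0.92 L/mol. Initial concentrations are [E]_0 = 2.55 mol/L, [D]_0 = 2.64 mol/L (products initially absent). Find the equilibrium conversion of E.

X = 0.538

Let X = conversion of E; extent ξ = 2.55·X mol/L.
Concentrations: [E] = 2.55 − 2.55X; [D] = 2.64 − 2.55X; [C] = 2.55X.
K = [C] / ([E] [D]).
This equals 0.92 at X = 0.538 (the root in 0 < X < 1).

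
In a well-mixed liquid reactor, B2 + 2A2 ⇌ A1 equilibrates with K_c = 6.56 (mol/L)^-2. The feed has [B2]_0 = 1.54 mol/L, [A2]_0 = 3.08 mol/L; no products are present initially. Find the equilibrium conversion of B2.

X = 0.769

Let X = conversion of B2; extent ξ = 1.54·X mol/L.
Concentrations: [B2] = 1.54 − 1.54X; [A2] = 3.08 − 3.08X; [A1] = 1.54X.
K_c = [A1] / ([B2] [A2]^2).
Equating to 6.56 (mol/L)^-2: the physical root is X = 0.769.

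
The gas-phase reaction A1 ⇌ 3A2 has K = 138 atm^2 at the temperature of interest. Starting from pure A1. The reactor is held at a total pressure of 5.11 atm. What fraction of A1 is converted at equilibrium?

X = 0.698

Take 1 mol A1 as basis and let X be its fractional conversion, so ξ = X.
Species balance: n_A1 = 1 − X; n_A2 = 3X.
Summing: n_T = 1 + 2X.
Mole fractions y_i = n_i/n_T; K = p_A2^3 / (p_A1) with p_i = y_i·P.
Equating to 138 atm^2 and solving on 0 < X < 1: X = 0.698.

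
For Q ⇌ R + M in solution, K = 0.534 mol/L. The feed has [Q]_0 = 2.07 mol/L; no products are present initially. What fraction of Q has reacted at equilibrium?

X = 0.395

Let X = conversion of Q; extent ξ = 2.07·X mol/L.
Concentrations: [Q] = 2.07 − 2.07X; [R] = 2.07X; [M] = 2.07X.
K = [R] [M] / ([Q]).
Setting equal to 0.534 and solving for X on (0,1) gives X = 0.395.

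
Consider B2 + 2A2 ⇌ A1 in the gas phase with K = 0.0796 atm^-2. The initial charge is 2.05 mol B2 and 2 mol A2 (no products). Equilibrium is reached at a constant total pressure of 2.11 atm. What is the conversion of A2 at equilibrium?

X = 0.141

Take 2 mol A2 as basis and let X be its fractional conversion, so ξ = X.
At extent ξ: n_B2 = 2.05 − X; n_A2 = 2 − 2X; n_A1 = X.
Total moles n_T = 4.05 − 2X.
With p_i = (n_i/n_T)P, K = p_A1 / (p_B2 p_A2^2).
This yields a degree-3 equation in X; solving on (0,1), X = 0.141.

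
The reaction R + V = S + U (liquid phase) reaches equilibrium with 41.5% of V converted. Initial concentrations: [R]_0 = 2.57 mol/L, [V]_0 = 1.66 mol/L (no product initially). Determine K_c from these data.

K_c = 0.26

Let X = conversion of V.
Concentrations: [R] = 2.57 − 1.66X; [V] = 1.66 − 1.66X; [S] = 1.66X; [U] = 1.66X.
At X = 0.415: [R] = 1.88, [V] = 0.971, [S] = 0.689, [U] = 0.689.
K_c = [S] [U] / ([R] [V]) = 0.26.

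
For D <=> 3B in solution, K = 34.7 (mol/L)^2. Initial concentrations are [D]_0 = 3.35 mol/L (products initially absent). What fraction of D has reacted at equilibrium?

X = 0.408

Let X = conversion of D; extent ξ = 3.35·X mol/L.
Concentrations: [D] = 3.35 − 3.35X; [B] = 10.1X.
K = [B]^3 / ([D]).
Solving K = 34.7 for X ∈ (0,1): X = 0.408.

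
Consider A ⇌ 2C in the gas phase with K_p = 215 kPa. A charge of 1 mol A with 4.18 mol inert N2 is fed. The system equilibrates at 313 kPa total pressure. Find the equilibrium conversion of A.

X = 0.617

Let X = conversion of A (basis 1 mol A); extent of reaction ξ = X.
Species balance: n_A = 1 − X; n_C = 2X; n_I = 4.18 (inert).
n_T = Σnᵢ = 5.18 + X.
Mole fractions y_i = n_i/n_T; K_p = p_C^2 / (p_A) with p_i = y_i·P.
Setting this equal to 215 kPa and taking the physical root (0 < X < 1) gives X = 0.617.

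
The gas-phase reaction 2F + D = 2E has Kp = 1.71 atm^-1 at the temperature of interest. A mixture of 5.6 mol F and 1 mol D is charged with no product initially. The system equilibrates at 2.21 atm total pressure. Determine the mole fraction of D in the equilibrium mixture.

y_D = 0.039

Take 1 mol D as basis and let X be its fractional conversion, so ξ = X.
At extent ξ: n_F = 5.6 − 2X; n_D = 1 − X; n_E = 2X.
n_T = Σnᵢ = 6.6 − X.
With p_i = (n_i/n_T)P, Kp = p_E^2 / (p_F^2 p_D).
Equating to 1.71 atm^-1 and solving on 0 < X < 1: X = 0.775.
Then n_D = 0.225, n_T = 5.83, so y_D = 0.039.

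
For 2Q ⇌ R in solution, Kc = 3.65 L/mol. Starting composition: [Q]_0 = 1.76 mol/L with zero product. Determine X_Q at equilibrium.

Let X = conversion of Q; extent ξ = 1.76X/2 mol/L.
Concentrations: [Q] = 1.76 − 1.76X; [R] = 0.88X.
Kc = [R] / ([Q]^2).
Setting equal to 3.65 and solving for X on (0,1) gives X = 0.757.

X = 0.757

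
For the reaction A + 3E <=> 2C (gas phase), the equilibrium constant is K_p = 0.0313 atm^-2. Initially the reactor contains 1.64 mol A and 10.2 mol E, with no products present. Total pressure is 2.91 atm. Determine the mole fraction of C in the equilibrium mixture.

Take 1.64 mol A as basis and let X be its fractional conversion, so ξ = 1.64X.
At extent ξ: n_A = 1.64 − 1.64X; n_E = 10.2 − 4.92X; n_C = 3.28X.
n_T = Σnᵢ = 11.8 − 3.28X.
Mole fractions y_i = n_i/n_T; K_p = p_C^2 / (p_A p_E^3) with p_i = y_i·P.
Setting this equal to 0.0313 atm^-2 and taking the physical root (0 < X < 1) gives X = 0.366.
Then n_C = 1.2, n_T = 10.6, so y_C = 0.113.

y_C = 0.113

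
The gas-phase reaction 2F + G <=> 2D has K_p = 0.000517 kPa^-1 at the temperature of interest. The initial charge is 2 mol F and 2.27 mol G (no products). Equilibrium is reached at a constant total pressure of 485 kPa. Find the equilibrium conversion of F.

Basis: 2 mol F initially; let X = conversion of F. Extent ξ = X.
Moles: n_F = 2 − 2X; n_G = 2.27 − X; n_D = 2X.
n_T = Σnᵢ = 4.27 − X.
Mole fractions y_i = n_i/n_T; K_p = p_D^2 / (p_F^2 p_G) with p_i = y_i·P.
Equating to 0.000517 kPa^-1 and solving on 0 < X < 1: X = 0.262.

X = 0.262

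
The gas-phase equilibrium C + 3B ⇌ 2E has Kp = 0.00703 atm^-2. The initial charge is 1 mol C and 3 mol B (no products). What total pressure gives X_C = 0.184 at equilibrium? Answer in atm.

Let X = conversion of C (basis 1 mol C); extent of reaction ξ = X.
Species balance: n_C = 1 − X; n_B = 3 − 3X; n_E = 2X.
n_T = Σnᵢ = 4 − 2X.
Kp = p_E^2 / (p_C p_B^3) with p_i = (n_i/n_T)·P.
At X = 0.184: the mole-fraction product g(X) = Π y_i^ν_i = 0.1492. Since Kp = g(X)·P^{-2}, P = (g/Kp)^(1/2) = (0.1492/0.00703)^(1/2) = 4.61 atm.

P = 4.61 atm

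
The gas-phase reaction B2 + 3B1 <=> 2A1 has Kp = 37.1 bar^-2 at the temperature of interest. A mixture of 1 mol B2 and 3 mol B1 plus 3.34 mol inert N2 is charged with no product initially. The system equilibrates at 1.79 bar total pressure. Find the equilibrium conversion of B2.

X = 0.632

Basis: 1 mol B2 initially; let X = conversion of B2. Extent ξ = X.
Moles: n_B2 = 1 − X; n_B1 = 3 − 3X; n_A1 = 2X; n_I = 3.34 (inert).
Total moles n_T = 7.34 − 2X.
y_i = n_i/n_T, p_i = y_i·P. Kp = p_A1^2 / (p_B2 p_B1^3).
Equating to 37.1 bar^-2 and solving on 0 < X < 1: X = 0.632.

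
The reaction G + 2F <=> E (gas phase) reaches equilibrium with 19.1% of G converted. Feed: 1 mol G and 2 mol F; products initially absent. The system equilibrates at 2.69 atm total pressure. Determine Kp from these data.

Let X = conversion of G (basis 1 mol G); extent of reaction ξ = X.
Mole table: n_G = 1 − X; n_F = 2 − 2X; n_E = X.
n_T = Σnᵢ = 3 − 2X.
At X = 0.191: n_G = 0.809, n_F = 1.62, n_E = 0.191, n_T = 2.62.
p_i = (n_i/n_T)·P. Kp = p_E / (p_G p_F^2) = 0.0854 atm^-2.

Kp = 0.0854 atm^-2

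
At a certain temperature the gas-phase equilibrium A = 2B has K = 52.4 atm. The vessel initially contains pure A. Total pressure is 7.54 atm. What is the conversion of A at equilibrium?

Take 1 mol A as basis and let X be its fractional conversion, so ξ = X.
Moles: n_A = 1 − X; n_B = 2X.
n_T = Σnᵢ = 1 + X.
Mole fractions y_i = n_i/n_T; K = p_B^2 / (p_A) with p_i = y_i·P.
Setting this equal to 52.4 atm and taking the physical root (0 < X < 1) gives X = 0.797.

X = 0.797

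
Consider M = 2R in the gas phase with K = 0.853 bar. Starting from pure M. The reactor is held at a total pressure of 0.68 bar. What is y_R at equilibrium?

Basis: 1 mol M initially; let X = conversion of M. Extent ξ = X.
Mole table: n_M = 1 − X; n_R = 2X.
n_T = Σnᵢ = 1 + X.
y_i = n_i/n_T, p_i = y_i·P. K = p_R^2 / (p_M).
This yields a degree-2 equation in X; solving on (0,1), X = 0.489.
Then n_R = 0.977, n_T = 1.49, so y_R = 0.656.

y_R = 0.656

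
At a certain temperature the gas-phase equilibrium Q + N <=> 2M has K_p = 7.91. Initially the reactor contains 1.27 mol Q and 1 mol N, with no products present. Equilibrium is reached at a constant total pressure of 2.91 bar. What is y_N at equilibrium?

Let X = conversion of N (basis 1 mol N); extent of reaction ξ = X.
Mole table: n_Q = 1.27 − X; n_N = 1 − X; n_M = 2X.
Total moles n_T = 2.27 (Δν = 0, constant).
Mole fractions y_i = n_i/n_T; K_p = p_M^2 / (p_Q p_N) with p_i = y_i·P.
Equating to 7.91 and solving on 0 < X < 1: X = 0.652.
Then n_N = 0.348, n_T = 2.27, so y_N = 0.153.

y_N = 0.153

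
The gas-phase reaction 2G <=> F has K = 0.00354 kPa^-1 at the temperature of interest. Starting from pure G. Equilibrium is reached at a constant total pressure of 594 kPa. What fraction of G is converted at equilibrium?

X = 0.674

Take 1 mol G as basis and let X be its fractional conversion, so ξ = 0.5X.
At extent ξ: n_G = 1 − X; n_F = 0.5X.
n_T = Σnᵢ = 1 − 0.5X.
y_i = n_i/n_T, p_i = y_i·P. K = p_F / (p_G^2).
Setting this equal to 0.00354 kPa^-1 and taking the physical root (0 < X < 1) gives X = 0.674.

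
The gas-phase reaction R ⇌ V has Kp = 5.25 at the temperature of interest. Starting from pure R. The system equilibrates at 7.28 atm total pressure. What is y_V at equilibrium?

Let X = conversion of R (basis 1 mol R); extent of reaction ξ = X.
Moles: n_R = 1 − X; n_V = X.
n_T stays at 1 (no change in mole number).
y_i = n_i/n_T, p_i = y_i·P. Kp = p_V / (p_R).
Setting this equal to 5.25 and taking the physical root (0 < X < 1) gives X = 0.840.
Then n_V = 0.84, n_T = 1, so y_V = 0.840.

y_V = 0.840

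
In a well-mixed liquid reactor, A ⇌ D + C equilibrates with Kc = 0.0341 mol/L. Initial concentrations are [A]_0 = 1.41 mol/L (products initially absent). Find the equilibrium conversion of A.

X = 0.144

Let X = conversion of A; extent ξ = 1.41·X mol/L.
Concentrations: [A] = 1.41 − 1.41X; [D] = 1.41X; [C] = 1.41X.
Kc = [D] [C] / ([A]).
Solving Kc = 0.0341 for X ∈ (0,1): X = 0.144.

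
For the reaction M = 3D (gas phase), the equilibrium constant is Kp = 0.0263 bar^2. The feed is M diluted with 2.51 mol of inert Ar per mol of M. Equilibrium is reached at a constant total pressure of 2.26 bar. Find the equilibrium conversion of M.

Let X = conversion of M (basis 1 mol M); extent of reaction ξ = X.
Mole table: n_M = 1 − X; n_D = 3X; n_I = 2.51 (inert).
Summing: n_T = 3.51 + 2X.
y_i = n_i/n_T, p_i = y_i·P. Kp = p_D^3 / (p_M).
This yields a degree-3 equation in X; solving on (0,1), X = 0.133.

X = 0.133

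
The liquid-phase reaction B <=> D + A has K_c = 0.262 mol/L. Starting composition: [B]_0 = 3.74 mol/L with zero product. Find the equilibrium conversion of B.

Let X = conversion of B; extent ξ = 3.74·X mol/L.
Concentrations: [B] = 3.74 − 3.74X; [D] = 3.74X; [A] = 3.74X.
K_c = [D] [A] / ([B]).
Setting equal to 0.262 and solving for X on (0,1) gives X = 0.232.

X = 0.232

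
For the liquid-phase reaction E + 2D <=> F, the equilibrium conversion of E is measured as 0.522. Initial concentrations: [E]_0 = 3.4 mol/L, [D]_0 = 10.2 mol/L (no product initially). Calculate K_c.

K_c = 0.0247 (mol/L)^-2

Let X = conversion of E.
Concentrations: [E] = 3.4 − 3.4X; [D] = 10.2 − 6.8X; [F] = 3.4X.
At X = 0.522: [E] = 1.63, [D] = 6.65, [F] = 1.77.
K_c = [F] / ([E] [D]^2) = 0.0247 (mol/L)^-2.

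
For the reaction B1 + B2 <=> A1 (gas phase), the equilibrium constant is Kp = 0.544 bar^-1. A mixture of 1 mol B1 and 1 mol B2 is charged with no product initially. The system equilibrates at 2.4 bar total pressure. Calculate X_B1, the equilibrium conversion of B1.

Take 1 mol B1 as basis and let X be its fractional conversion, so ξ = X.
At extent ξ: n_B1 = 1 − X; n_B2 = 1 − X; n_A1 = X.
n_T = Σnᵢ = 2 − X.
Mole fractions y_i = n_i/n_T; Kp = p_A1 / (p_B1 p_B2) with p_i = y_i·P.
Substituting and setting equal to 0.544 bar^-1 gives a polynomial in X; the root in (0,1) is X = 0.341.

X = 0.341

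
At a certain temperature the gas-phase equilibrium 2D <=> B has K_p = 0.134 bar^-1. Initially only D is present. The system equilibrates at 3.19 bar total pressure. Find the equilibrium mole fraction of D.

y_D = 0.756

Basis: 1 mol D initially; let X = conversion of D. Extent ξ = 0.5X.
Mole table: n_D = 1 − X; n_B = 0.5X.
Summing: n_T = 1 − 0.5X.
y_i = n_i/n_T, p_i = y_i·P. K_p = p_B / (p_D^2).
Substituting and setting equal to 0.134 bar^-1 gives a polynomial in X; the root in (0,1) is X = 0.393.
Then n_D = 0.607, n_T = 0.804, so y_D = 0.756.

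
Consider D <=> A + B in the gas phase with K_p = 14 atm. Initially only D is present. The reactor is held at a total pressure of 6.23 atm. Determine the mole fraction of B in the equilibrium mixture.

Take 1 mol D as basis and let X be its fractional conversion, so ξ = X.
Species balance: n_D = 1 − X; n_A = X; n_B = X.
Summing: n_T = 1 + X.
With p_i = (n_i/n_T)P, K_p = p_A p_B / (p_D).
Substituting and setting equal to 14 atm gives a polynomial in X; the root in (0,1) is X = 0.832.
Then n_B = 0.832, n_T = 1.83, so y_B = 0.454.

y_B = 0.454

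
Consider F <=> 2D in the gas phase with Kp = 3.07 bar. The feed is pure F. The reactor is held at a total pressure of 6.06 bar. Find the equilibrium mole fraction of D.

y_D = 0.502

Take 1 mol F as basis and let X be its fractional conversion, so ξ = X.
At extent ξ: n_F = 1 − X; n_D = 2X.
Total moles n_T = 1 + X.
With p_i = (n_i/n_T)P, Kp = p_D^2 / (p_F).
This yields a degree-2 equation in X; solving on (0,1), X = 0.335.
Then n_D = 0.671, n_T = 1.34, so y_D = 0.502.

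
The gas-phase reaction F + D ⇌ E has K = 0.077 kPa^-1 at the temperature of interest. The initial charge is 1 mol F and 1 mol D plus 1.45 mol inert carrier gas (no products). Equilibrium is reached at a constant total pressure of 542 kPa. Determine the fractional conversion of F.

Take 1 mol F as basis and let X be its fractional conversion, so ξ = X.
At extent ξ: n_F = 1 − X; n_D = 1 − X; n_E = X; n_I = 1.45 (inert).
Total moles n_T = 3.45 − X.
Mole fractions y_i = n_i/n_T; K = p_E / (p_F p_D) with p_i = y_i·P.
Substituting and setting equal to 0.077 kPa^-1 gives a polynomial in X; the root in (0,1) is X = 0.777.

X = 0.777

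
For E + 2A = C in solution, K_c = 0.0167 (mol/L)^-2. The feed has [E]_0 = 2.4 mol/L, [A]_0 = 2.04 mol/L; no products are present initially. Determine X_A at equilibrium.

X = 0.120

Let X = conversion of A; extent ξ = 2.04X/2 mol/L.
Concentrations: [E] = 2.4 − 1.02X; [A] = 2.04 − 2.04X; [C] = 1.02X.
K_c = [C] / ([E] [A]^2).
Setting equal to 0.0167 and solving for X on (0,1) gives X = 0.120.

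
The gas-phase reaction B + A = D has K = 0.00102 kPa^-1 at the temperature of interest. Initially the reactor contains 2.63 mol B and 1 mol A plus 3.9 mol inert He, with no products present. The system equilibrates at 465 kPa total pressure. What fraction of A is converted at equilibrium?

X = 0.138

Let X = conversion of A (basis 1 mol A); extent of reaction ξ = X.
Mole table: n_B = 2.63 − X; n_A = 1 − X; n_D = X; n_I = 3.9 (inert).
Summing: n_T = 7.53 − X.
y_i = n_i/n_T, p_i = y_i·P. K = p_D / (p_B p_A).
Setting this equal to 0.00102 kPa^-1 and taking the physical root (0 < X < 1) gives X = 0.138.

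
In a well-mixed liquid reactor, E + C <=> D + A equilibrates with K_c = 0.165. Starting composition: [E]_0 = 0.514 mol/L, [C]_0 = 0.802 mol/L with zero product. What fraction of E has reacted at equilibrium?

X = 0.357

Let X = conversion of E; extent ξ = 0.514·X mol/L.
Concentrations: [E] = 0.514 − 0.514X; [C] = 0.802 − 0.514X; [D] = 0.514X; [A] = 0.514X.
K_c = [D] [A] / ([E] [C]).
Equating to 0.165: the physical root is X = 0.357.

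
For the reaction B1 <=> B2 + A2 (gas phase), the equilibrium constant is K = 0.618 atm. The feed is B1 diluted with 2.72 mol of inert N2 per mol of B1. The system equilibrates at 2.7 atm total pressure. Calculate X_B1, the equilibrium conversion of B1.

Basis: 1 mol B1 initially; let X = conversion of B1. Extent ξ = X.
At extent ξ: n_B1 = 1 − X; n_B2 = X; n_A2 = X; n_I = 2.72 (inert).
n_T = Σnᵢ = 3.72 + X.
With p_i = (n_i/n_T)P, K = p_B2 p_A2 / (p_B1).
Setting this equal to 0.618 atm and taking the physical root (0 < X < 1) gives X = 0.617.

X = 0.617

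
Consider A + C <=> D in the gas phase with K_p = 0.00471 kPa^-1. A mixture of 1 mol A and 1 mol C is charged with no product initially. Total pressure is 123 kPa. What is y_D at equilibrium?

Take 1 mol A as basis and let X be its fractional conversion, so ξ = X.
Moles: n_A = 1 − X; n_C = 1 − X; n_D = X.
Summing: n_T = 2 − X.
With p_i = (n_i/n_T)P, K_p = p_D / (p_A p_C).
Setting this equal to 0.00471 kPa^-1 and taking the physical root (0 < X < 1) gives X = 0.204.
Then n_D = 0.204, n_T = 1.8, so y_D = 0.114.

y_D = 0.114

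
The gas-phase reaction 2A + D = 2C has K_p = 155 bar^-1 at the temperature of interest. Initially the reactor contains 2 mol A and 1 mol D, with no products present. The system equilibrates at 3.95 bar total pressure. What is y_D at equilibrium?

Take 2 mol A as basis and let X be its fractional conversion, so ξ = X.
At extent ξ: n_A = 2 − 2X; n_D = 1 − X; n_C = 2X.
Summing: n_T = 3 − X.
Mole fractions y_i = n_i/n_T; K_p = p_C^2 / (p_A^2 p_D) with p_i = y_i·P.
This yields a degree-3 equation in X; solving on (0,1), X = 0.863.
Then n_D = 0.137, n_T = 2.14, so y_D = 0.064.

y_D = 0.064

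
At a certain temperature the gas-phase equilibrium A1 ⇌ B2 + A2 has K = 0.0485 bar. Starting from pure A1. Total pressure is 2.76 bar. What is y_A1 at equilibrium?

Take 1 mol A1 as basis and let X be its fractional conversion, so ξ = X.
Mole table: n_A1 = 1 − X; n_B2 = X; n_A2 = X.
Total moles n_T = 1 + X.
y_i = n_i/n_T, p_i = y_i·P. K = p_B2 p_A2 / (p_A1).
Substituting and setting equal to 0.0485 bar gives a polynomial in X; the root in (0,1) is X = 0.131.
Then n_A1 = 0.869, n_T = 1.13, so y_A1 = 0.768.

y_A1 = 0.768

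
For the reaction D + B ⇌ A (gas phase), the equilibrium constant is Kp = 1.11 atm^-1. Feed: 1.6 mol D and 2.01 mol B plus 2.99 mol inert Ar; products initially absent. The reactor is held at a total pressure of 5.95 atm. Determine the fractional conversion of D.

X = 0.563

Let X = conversion of D (basis 1.6 mol D); extent of reaction ξ = 1.6X.
Mole table: n_D = 1.6 − 1.6X; n_B = 2.01 − 1.6X; n_A = 1.6X; n_I = 2.99 (inert).
Summing: n_T = 6.6 − 1.6X.
With p_i = (n_i/n_T)P, Kp = p_A / (p_D p_B).
This yields a degree-2 equation in X; solving on (0,1), X = 0.563.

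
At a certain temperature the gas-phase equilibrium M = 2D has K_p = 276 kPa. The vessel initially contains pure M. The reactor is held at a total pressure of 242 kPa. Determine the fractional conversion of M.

X = 0.471

Let X = conversion of M (basis 1 mol M); extent of reaction ξ = X.
Species balance: n_M = 1 − X; n_D = 2X.
Summing: n_T = 1 + X.
y_i = n_i/n_T, p_i = y_i·P. K_p = p_D^2 / (p_M).
Equating to 276 kPa and solving on 0 < X < 1: X = 0.471.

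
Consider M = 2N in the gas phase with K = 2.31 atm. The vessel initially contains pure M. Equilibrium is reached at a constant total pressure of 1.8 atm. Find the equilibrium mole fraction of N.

y_N = 0.660

Take 1 mol M as basis and let X be its fractional conversion, so ξ = X.
Mole table: n_M = 1 − X; n_N = 2X.
Summing: n_T = 1 + X.
Mole fractions y_i = n_i/n_T; K = p_N^2 / (p_M) with p_i = y_i·P.
Equating to 2.31 atm and solving on 0 < X < 1: X = 0.493.
Then n_N = 0.986, n_T = 1.49, so y_N = 0.660.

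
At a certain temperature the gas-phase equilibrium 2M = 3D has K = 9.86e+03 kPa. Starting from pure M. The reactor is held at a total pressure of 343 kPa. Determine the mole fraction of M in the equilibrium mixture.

Take 1 mol M as basis and let X be its fractional conversion, so ξ = 0.5X.
Moles: n_M = 1 − X; n_D = 1.5X.
Summing: n_T = 1 + 0.5X.
Mole fractions y_i = n_i/n_T; K = p_D^3 / (p_M^2) with p_i = y_i·P.
Substituting and setting equal to 9.86e+03 kPa gives a polynomial in X; the root in (0,1) is X = 0.795.
Then n_M = 0.205, n_T = 1.4, so y_M = 0.147.

y_M = 0.147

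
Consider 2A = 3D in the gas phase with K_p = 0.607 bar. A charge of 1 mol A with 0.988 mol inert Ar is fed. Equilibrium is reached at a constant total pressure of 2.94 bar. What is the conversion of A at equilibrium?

Basis: 1 mol A initially; let X = conversion of A. Extent ξ = 0.5X.
Species balance: n_A = 1 − X; n_D = 1.5X; n_I = 0.988 (inert).
Total moles n_T = 1.99 + 0.5X.
y_i = n_i/n_T, p_i = y_i·P. K_p = p_D^3 / (p_A^2).
Setting this equal to 0.607 bar and taking the physical root (0 < X < 1) gives X = 0.374.

X = 0.374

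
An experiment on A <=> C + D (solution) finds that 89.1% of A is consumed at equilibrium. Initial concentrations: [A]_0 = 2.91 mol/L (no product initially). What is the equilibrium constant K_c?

Let X = conversion of A.
Concentrations: [A] = 2.91 − 2.91X; [C] = 2.91X; [D] = 2.91X.
At X = 0.891: [A] = 0.317, [C] = 2.59, [D] = 2.59.
K_c = [C] [D] / ([A]) = 21.2 mol/L.

K_c = 21.2 mol/L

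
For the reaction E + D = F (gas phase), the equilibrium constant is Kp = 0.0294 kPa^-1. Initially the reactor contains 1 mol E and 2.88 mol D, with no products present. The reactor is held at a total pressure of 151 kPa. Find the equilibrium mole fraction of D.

Let X = conversion of E (basis 1 mol E); extent of reaction ξ = X.
Mole table: n_E = 1 − X; n_D = 2.88 − X; n_F = X.
Total moles n_T = 3.88 − X.
Mole fractions y_i = n_i/n_T; Kp = p_F / (p_E p_D) with p_i = y_i·P.
Equating to 0.0294 kPa^-1 and solving on 0 < X < 1: X = 0.751.
Then n_D = 2.13, n_T = 3.13, so y_D = 0.680.

y_D = 0.680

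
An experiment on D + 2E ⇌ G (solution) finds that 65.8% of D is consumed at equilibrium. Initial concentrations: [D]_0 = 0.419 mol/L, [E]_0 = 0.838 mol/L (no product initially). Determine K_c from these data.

K_c = 23.4 (mol/L)^-2

Let X = conversion of D.
Concentrations: [D] = 0.419 − 0.419X; [E] = 0.838 − 0.838X; [G] = 0.419X.
At X = 0.658: [D] = 0.143, [E] = 0.287, [G] = 0.276.
K_c = [G] / ([D] [E]^2) = 23.4 (mol/L)^-2.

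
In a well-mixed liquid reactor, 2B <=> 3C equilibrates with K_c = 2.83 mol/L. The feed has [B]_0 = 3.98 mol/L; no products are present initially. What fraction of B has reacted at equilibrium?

X = 0.416

Let X = conversion of B; extent ξ = 3.98X/2 mol/L.
Concentrations: [B] = 3.98 − 3.98X; [C] = 5.97X.
K_c = [C]^3 / ([B]^2).
Equating to 2.83 mol/L: the physical root is X = 0.416.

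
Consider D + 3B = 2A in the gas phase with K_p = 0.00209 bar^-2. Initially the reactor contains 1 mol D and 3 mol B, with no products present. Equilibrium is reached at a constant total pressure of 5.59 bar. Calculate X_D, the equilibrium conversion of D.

X = 0.134

Take 1 mol D as basis and let X be its fractional conversion, so ξ = X.
Mole table: n_D = 1 − X; n_B = 3 − 3X; n_A = 2X.
Summing: n_T = 4 − 2X.
With p_i = (n_i/n_T)P, K_p = p_A^2 / (p_D p_B^3).
Setting this equal to 0.00209 bar^-2 and taking the physical root (0 < X < 1) gives X = 0.134.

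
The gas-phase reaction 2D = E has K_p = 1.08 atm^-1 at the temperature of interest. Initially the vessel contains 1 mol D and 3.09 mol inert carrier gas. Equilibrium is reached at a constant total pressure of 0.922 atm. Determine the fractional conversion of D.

X = 0.269

Take 1 mol D as basis and let X be its fractional conversion, so ξ = 0.5X.
Mole table: n_D = 1 − X; n_E = 0.5X; n_I = 3.09 (inert).
Summing: n_T = 4.09 − 0.5X.
With p_i = (n_i/n_T)P, K_p = p_E / (p_D^2).
Substituting and setting equal to 1.08 atm^-1 gives a polynomial in X; the root in (0,1) is X = 0.269.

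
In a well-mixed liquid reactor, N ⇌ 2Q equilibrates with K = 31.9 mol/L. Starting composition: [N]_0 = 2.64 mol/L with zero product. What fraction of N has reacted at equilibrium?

Let X = conversion of N; extent ξ = 2.64·X mol/L.
Concentrations: [N] = 2.64 − 2.64X; [Q] = 5.28X.
K = [Q]^2 / ([N]).
Solving K = 31.9 for X ∈ (0,1): X = 0.792.

X = 0.792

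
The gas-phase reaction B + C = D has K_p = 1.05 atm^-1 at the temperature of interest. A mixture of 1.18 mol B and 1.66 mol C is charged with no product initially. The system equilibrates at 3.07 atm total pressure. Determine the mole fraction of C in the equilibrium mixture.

Basis: 1.18 mol B initially; let X = conversion of B. Extent ξ = 1.18X.
At extent ξ: n_B = 1.18 − 1.18X; n_C = 1.66 − 1.18X; n_D = 1.18X.
Total moles n_T = 2.84 − 1.18X.
Mole fractions y_i = n_i/n_T; K_p = p_D / (p_B p_C) with p_i = y_i·P.
Substituting and setting equal to 1.05 atm^-1 gives a polynomial in X; the root in (0,1) is X = 0.591.
Then n_C = 0.962, n_T = 2.14, so y_C = 0.449.

y_C = 0.449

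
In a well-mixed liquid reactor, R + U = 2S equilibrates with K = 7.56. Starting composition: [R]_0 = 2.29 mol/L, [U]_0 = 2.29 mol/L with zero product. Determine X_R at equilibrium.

Let X = conversion of R; extent ξ = 2.29·X mol/L.
Concentrations: [R] = 2.29 − 2.29X; [U] = 2.29 − 2.29X; [S] = 4.58X.
K = [S]^2 / ([R] [U]).
Solving K = 7.56 for X ∈ (0,1): X = 0.579.

X = 0.579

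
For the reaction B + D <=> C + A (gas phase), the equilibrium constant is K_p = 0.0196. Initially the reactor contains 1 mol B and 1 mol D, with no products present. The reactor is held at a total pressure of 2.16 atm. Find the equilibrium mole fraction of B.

Let X = conversion of B (basis 1 mol B); extent of reaction ξ = X.
Mole table: n_B = 1 − X; n_D = 1 − X; n_C = X; n_A = X.
Total moles n_T = 2 (Δν = 0, constant).
With p_i = (n_i/n_T)P, K_p = p_C p_A / (p_B p_D).
Setting this equal to 0.0196 and taking the physical root (0 < X < 1) gives X = 0.123.
Then n_B = 0.877, n_T = 2, so y_B = 0.439.

y_B = 0.439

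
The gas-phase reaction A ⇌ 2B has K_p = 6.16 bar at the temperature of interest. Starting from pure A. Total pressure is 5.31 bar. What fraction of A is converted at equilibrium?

Let X = conversion of A (basis 1 mol A); extent of reaction ξ = X.
Moles: n_A = 1 − X; n_B = 2X.
n_T = Σnᵢ = 1 + X.
With p_i = (n_i/n_T)P, K_p = p_B^2 / (p_A).
This yields a degree-2 equation in X; solving on (0,1), X = 0.474.

X = 0.474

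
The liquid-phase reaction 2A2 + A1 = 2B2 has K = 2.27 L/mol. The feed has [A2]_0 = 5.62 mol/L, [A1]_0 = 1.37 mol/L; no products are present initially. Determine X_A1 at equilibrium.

X = 0.843

Let X = conversion of A1; extent ξ = 1.37·X mol/L.
Concentrations: [A2] = 5.62 − 2.74X; [A1] = 1.37 − 1.37X; [B2] = 2.74X.
K = [B2]^2 / ([A2]^2 [A1]).
Equating to 2.27 L/mol: the physical root is X = 0.843.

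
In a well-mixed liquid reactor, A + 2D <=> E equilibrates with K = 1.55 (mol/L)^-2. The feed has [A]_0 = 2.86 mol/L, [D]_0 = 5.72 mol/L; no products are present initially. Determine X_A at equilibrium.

Let X = conversion of A; extent ξ = 2.86·X mol/L.
Concentrations: [A] = 2.86 − 2.86X; [D] = 5.72 − 5.72X; [E] = 2.86X.
K = [E] / ([A] [D]^2).
Equating to 1.55 (mol/L)^-2: the physical root is X = 0.754.

X = 0.754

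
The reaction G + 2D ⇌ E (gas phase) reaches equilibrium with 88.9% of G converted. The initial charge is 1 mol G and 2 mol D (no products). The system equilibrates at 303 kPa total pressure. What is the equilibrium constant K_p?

Take 1 mol G as basis and let X be its fractional conversion, so ξ = X.
At extent ξ: n_G = 1 − X; n_D = 2 − 2X; n_E = X.
n_T = Σnᵢ = 3 − 2X.
At X = 0.889: n_G = 0.111, n_D = 0.222, n_E = 0.889, n_T = 1.22.
p_i = (n_i/n_T)·P. K_p = p_E / (p_G p_D^2) = 0.00264 kPa^-2.

K_p = 0.00264 kPa^-2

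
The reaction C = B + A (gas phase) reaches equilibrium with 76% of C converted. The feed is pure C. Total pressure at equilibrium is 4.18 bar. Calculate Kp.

Kp = 5.72 bar

Take 1 mol C as basis and let X be its fractional conversion, so ξ = X.
At extent ξ: n_C = 1 − X; n_B = X; n_A = X.
Summing: n_T = 1 + X.
At X = 0.76: n_C = 0.24, n_B = 0.76, n_A = 0.76, n_T = 1.76.
p_i = (n_i/n_T)·P. Kp = p_B p_A / (p_C) = 5.72 bar.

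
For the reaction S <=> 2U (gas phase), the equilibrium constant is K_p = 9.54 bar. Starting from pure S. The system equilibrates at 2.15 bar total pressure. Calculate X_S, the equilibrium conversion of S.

Take 1 mol S as basis and let X be its fractional conversion, so ξ = X.
Species balance: n_S = 1 − X; n_U = 2X.
Total moles n_T = 1 + X.
With p_i = (n_i/n_T)P, K_p = p_U^2 / (p_S).
Setting this equal to 9.54 bar and taking the physical root (0 < X < 1) gives X = 0.725.

X = 0.725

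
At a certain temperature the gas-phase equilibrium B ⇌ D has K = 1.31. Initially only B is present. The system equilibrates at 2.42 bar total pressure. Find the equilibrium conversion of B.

Let X = conversion of B (basis 1 mol B); extent of reaction ξ = X.
Mole table: n_B = 1 − X; n_D = X.
Since Δν = 0, n_T = 1 throughout.
With p_i = (n_i/n_T)P, K = p_D / (p_B).
Equating to 1.31 and solving on 0 < X < 1: X = 0.567.

X = 0.567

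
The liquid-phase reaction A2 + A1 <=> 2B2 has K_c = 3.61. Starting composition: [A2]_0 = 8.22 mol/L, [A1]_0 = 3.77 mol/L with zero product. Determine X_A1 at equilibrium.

X = 0.670

Let X = conversion of A1; extent ξ = 3.77·X mol/L.
Concentrations: [A2] = 8.22 − 3.77X; [A1] = 3.77 − 3.77X; [B2] = 7.54X.
K_c = [B2]^2 / ([A2] [A1]).
This equals 3.61 at X = 0.670 (the root in 0 < X < 1).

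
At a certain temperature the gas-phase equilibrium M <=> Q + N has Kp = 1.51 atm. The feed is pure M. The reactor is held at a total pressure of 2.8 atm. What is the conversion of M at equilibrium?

Take 1 mol M as basis and let X be its fractional conversion, so ξ = X.
Mole table: n_M = 1 − X; n_Q = X; n_N = X.
Total moles n_T = 1 + X.
y_i = n_i/n_T, p_i = y_i·P. Kp = p_Q p_N / (p_M).
Setting this equal to 1.51 atm and taking the physical root (0 < X < 1) gives X = 0.592.

X = 0.592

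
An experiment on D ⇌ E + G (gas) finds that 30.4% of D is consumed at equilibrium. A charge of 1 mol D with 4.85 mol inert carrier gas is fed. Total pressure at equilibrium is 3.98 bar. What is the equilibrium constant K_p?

Let X = conversion of D (basis 1 mol D); extent of reaction ξ = X.
At extent ξ: n_D = 1 − X; n_E = X; n_G = X; n_I = 4.85 (inert).
Total moles n_T = 5.85 + X.
At X = 0.304: n_D = 0.696, n_E = 0.304, n_G = 0.304, n_T = 6.15.
p_i = (n_i/n_T)·P. K_p = p_E p_G / (p_D) = 0.0859 bar.

K_p = 0.0859 bar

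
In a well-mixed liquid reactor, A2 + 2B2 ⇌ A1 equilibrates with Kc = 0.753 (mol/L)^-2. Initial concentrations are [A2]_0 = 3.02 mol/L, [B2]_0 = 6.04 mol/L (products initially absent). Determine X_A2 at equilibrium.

Let X = conversion of A2; extent ξ = 3.02·X mol/L.
Concentrations: [A2] = 3.02 − 3.02X; [B2] = 6.04 − 6.04X; [A1] = 3.02X.
Kc = [A1] / ([A2] [B2]^2).
Setting equal to 0.753 and solving for X on (0,1) gives X = 0.705.

X = 0.705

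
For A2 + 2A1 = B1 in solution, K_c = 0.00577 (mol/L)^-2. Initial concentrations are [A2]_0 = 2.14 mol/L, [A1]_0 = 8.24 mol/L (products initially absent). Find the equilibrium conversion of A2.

Let X = conversion of A2; extent ξ = 2.14·X mol/L.
Concentrations: [A2] = 2.14 − 2.14X; [A1] = 8.24 − 4.28X; [B1] = 2.14X.
K_c = [B1] / ([A2] [A1]^2).
Setting equal to 0.00577 and solving for X on (0,1) gives X = 0.232.

X = 0.232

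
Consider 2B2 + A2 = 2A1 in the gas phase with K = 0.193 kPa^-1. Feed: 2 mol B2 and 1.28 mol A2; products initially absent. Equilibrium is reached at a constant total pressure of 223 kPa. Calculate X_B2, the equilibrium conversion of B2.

X = 0.750

Basis: 2 mol B2 initially; let X = conversion of B2. Extent ξ = X.
Species balance: n_B2 = 2 − 2X; n_A2 = 1.28 − X; n_A1 = 2X.
Summing: n_T = 3.28 − X.
Mole fractions y_i = n_i/n_T; K = p_A1^2 / (p_B2^2 p_A2) with p_i = y_i·P.
This yields a degree-3 equation in X; solving on (0,1), X = 0.750.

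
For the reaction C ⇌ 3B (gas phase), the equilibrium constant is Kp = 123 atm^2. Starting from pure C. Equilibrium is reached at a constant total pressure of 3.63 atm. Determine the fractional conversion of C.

Take 1 mol C as basis and let X be its fractional conversion, so ξ = X.
Mole table: n_C = 1 − X; n_B = 3X.
Total moles n_T = 1 + 2X.
With p_i = (n_i/n_T)P, Kp = p_B^3 / (p_C).
Equating to 123 atm^2 and solving on 0 < X < 1: X = 0.787.

X = 0.787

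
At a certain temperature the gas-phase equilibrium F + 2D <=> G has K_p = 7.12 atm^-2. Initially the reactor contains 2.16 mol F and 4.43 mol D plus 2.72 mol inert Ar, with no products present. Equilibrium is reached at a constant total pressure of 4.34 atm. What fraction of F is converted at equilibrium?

X = 0.794

Let X = conversion of F (basis 2.16 mol F); extent of reaction ξ = 2.16X.
Mole table: n_F = 2.16 − 2.16X; n_D = 4.43 − 4.32X; n_G = 2.16X; n_I = 2.72 (inert).
Summing: n_T = 9.31 − 4.32X.
y_i = n_i/n_T, p_i = y_i·P. K_p = p_G / (p_F p_D^2).
Substituting and setting equal to 7.12 atm^-2 gives a polynomial in X; the root in (0,1) is X = 0.794.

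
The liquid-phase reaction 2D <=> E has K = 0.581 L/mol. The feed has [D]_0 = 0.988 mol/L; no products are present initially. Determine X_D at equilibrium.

X = 0.406

Let X = conversion of D; extent ξ = 0.988X/2 mol/L.
Concentrations: [D] = 0.988 − 0.988X; [E] = 0.494X.
K = [E] / ([D]^2).
Setting equal to 0.581 and solving for X on (0,1) gives X = 0.406.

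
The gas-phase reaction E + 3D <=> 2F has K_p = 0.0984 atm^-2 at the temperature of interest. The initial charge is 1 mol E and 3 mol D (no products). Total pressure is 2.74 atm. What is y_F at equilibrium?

y_F = 0.185

Let X = conversion of E (basis 1 mol E); extent of reaction ξ = X.
Mole table: n_E = 1 − X; n_D = 3 − 3X; n_F = 2X.
n_T = Σnᵢ = 4 − 2X.
With p_i = (n_i/n_T)P, K_p = p_F^2 / (p_E p_D^3).
Setting this equal to 0.0984 atm^-2 and taking the physical root (0 < X < 1) gives X = 0.313.
Then n_F = 0.625, n_T = 3.37, so y_F = 0.185.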